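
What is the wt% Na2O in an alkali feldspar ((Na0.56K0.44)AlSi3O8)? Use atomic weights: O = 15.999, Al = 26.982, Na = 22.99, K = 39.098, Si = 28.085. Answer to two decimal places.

6.44 wt%

Formula mass = 269.307 g/mol.
0.56 Na → 0.2800 mol Na2O per formula unit; M(Na2O) = 61.979, so Na2O mass = 17.354 g.
17.354/269.307 × 100 = 6.44 wt%.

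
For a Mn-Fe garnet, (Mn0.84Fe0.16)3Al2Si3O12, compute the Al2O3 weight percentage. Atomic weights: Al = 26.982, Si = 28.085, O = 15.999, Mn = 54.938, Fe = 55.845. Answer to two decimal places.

20.58 wt%

Formula mass = 495.456 g/mol.
2 Al → 1.0000 mol Al2O3 per formula unit; M(Al2O3) = 101.961, so Al2O3 mass = 101.961 g.
101.961/495.456 × 100 = 20.58 wt%.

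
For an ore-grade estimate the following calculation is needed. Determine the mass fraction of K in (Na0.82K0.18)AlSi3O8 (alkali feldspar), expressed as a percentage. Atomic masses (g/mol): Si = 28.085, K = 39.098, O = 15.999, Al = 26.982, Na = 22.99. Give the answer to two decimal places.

Formula mass = 0.82×22.99 + 0.18×39.098 + 1×26.982 + 3×28.085 + 8×15.999 = 265.118 g/mol, of which 7.038 g is K.
So K makes up 7.038/265.118 = 0.0265 of the mass, i.e. 2.65%.

2.65 weight percent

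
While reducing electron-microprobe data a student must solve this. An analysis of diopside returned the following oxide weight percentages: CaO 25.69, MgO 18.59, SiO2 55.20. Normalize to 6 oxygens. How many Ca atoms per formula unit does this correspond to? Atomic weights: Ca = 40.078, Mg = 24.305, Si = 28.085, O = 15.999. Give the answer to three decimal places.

0.997 Ca apfu

CaO (M=56.077): mol = 0.45812; Ca = 0.45812, O = 0.45812.
MgO (M=40.304): mol = 0.46124; Mg = 0.46124, O = 0.46124.
SiO2 (M=60.083): mol = 0.91873; Si = 0.91873, O = 1.83746.
ΣO = 2.75682; factor = 6/ΣO = 2.17642.
Ca apfu = 0.45812 × 2.17642 = 0.997.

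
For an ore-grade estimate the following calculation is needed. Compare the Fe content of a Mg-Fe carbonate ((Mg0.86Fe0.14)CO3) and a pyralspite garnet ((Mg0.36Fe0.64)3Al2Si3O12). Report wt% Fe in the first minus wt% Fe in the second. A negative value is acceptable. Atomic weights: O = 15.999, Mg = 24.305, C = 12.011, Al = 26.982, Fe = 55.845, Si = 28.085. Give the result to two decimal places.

-14.31 percentage points

First mineral: 7.818 g Fe in 88.729 g formula = 8.81 wt% Fe.
Second mineral: 107.222 g Fe in 463.679 g formula = 23.12 wt% Fe.
8.81% − 23.12% gives a difference of -14.31 percentage points.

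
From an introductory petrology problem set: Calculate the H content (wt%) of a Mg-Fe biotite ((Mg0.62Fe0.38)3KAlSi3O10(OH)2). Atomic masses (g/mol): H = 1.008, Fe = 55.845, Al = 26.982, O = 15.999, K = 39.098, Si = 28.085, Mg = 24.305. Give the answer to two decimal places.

0.44 wt%

M((Mg0.62Fe0.38)3KAlSi3O10(OH)2) = 453.210 g/mol.
H contributes 2 × 1.008 = 2.016 g per mole.
2.016/453.210 = 0.0044 → 0.44%.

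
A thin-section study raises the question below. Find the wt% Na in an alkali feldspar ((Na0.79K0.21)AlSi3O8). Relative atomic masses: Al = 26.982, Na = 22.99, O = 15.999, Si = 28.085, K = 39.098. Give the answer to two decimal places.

6.84 wt%

M((Na0.79K0.21)AlSi3O8) = 265.602 g/mol.
Na contributes 0.79 × 22.99 = 18.162 g per mole.
18.162/265.602 = 0.0684 → 6.84%.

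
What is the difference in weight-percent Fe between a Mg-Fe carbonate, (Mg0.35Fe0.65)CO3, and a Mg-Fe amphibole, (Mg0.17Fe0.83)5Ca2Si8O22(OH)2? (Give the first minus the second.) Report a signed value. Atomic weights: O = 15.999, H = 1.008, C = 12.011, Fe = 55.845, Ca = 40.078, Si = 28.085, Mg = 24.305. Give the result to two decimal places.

10.06 percentage points

Fe in (Mg0.35Fe0.65)CO3: molar mass 104.814 g/mol; 0.65×55.845 = 36.299 g → 34.63 wt%.
Fe in (Mg0.17Fe0.83)5Ca2Si8O22(OH)2: molar mass 943.244 g/mol; 4.15×55.845 = 231.757 g → 24.57 wt%.
Difference = 34.63 − 24.57 = 10.06 percentage points.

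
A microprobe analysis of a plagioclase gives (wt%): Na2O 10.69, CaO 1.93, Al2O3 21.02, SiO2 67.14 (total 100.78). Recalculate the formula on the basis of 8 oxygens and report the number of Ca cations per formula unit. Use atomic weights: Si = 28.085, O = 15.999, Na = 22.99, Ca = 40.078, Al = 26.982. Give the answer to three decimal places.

0.090 Ca apfu

Na2O: 10.69/61.979 = 0.17248 mol → 0.34496 mol Na, 0.17248 mol O.
CaO: 1.93/56.077 = 0.03442 mol → 0.03442 mol Ca, 0.03442 mol O.
Al2O3: 21.02/101.961 = 0.20616 mol → 0.41232 mol Al, 0.61848 mol O.
SiO2: 67.14/60.083 = 1.11745 mol → 1.11745 mol Si, 2.23490 mol O.
Total oxygen = 3.06028 mol. Normalization factor = 8/3.06028 = 2.61414.
Ca per 8 O = 0.03442 × 2.61414 = 0.090.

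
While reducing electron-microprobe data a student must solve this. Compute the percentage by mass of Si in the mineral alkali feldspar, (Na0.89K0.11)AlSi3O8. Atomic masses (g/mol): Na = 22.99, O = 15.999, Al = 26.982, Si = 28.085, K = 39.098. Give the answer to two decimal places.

Molar mass of (Na0.89K0.11)AlSi3O8: 0.89×22.99 + 0.11×39.098 + 1×26.982 + 3×28.085 + 8×15.999 = 263.991 g/mol.
Mass of Si per formula unit: 3 × 28.085 = 84.255 g.
Weight fraction Si = 84.255 / 263.991 = 0.3192.

31.92 weight percent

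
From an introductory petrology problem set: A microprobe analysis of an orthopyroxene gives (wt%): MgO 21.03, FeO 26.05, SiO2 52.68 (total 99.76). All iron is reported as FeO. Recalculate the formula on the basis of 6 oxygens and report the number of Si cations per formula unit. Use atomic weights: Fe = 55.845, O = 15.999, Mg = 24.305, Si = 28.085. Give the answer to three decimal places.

1.994 Si apfu

21.03 wt% MgO ÷ 40.304 g/mol = 0.52178 mol, giving 0.52178 Mg and 0.52178 O.
26.05 wt% FeO ÷ 71.844 g/mol = 0.36259 mol, giving 0.36259 Fe and 0.36259 O.
52.68 wt% SiO2 ÷ 60.083 g/mol = 0.87679 mol, giving 0.87679 Si and 1.75358 O.
Oxygen sums to 2.63795; scaling by 6/2.63795 = 2.27449 puts the formula on 6 O.
Si: 0.87679 × 2.27449 = 1.994 atoms per formula unit.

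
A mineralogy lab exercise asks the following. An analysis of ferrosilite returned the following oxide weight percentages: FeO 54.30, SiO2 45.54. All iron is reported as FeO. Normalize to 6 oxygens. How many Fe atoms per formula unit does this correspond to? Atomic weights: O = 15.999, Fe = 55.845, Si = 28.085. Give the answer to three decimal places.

1.996 Fe apfu

FeO (M=71.844): mol = 0.75580; Fe = 0.75580, O = 0.75580.
SiO2 (M=60.083): mol = 0.75795; Si = 0.75795, O = 1.51590.
ΣO = 2.27170; factor = 6/ΣO = 2.64119.
Fe apfu = 0.75580 × 2.64119 = 1.996.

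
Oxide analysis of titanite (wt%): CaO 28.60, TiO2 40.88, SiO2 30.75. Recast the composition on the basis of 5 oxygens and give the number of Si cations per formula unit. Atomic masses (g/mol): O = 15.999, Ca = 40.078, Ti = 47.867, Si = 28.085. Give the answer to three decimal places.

1.001 Si apfu

CaO (M=56.077): mol = 0.51001; Ca = 0.51001, O = 0.51001.
TiO2 (M=79.865): mol = 0.51186; Ti = 0.51186, O = 1.02372.
SiO2 (M=60.083): mol = 0.51179; Si = 0.51179, O = 1.02358.
ΣO = 2.55731; factor = 5/ΣO = 1.95518.
Si apfu = 0.51179 × 1.95518 = 1.001.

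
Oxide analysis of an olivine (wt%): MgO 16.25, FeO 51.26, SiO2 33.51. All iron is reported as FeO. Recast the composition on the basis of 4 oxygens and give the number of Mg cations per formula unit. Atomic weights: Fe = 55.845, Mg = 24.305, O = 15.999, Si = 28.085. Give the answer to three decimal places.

0.723 Mg apfu

MgO: 16.25/40.304 = 0.40319 mol → 0.40319 mol Mg, 0.40319 mol O.
FeO: 51.26/71.844 = 0.71349 mol → 0.71349 mol Fe, 0.71349 mol O.
SiO2: 33.51/60.083 = 0.55773 mol → 0.55773 mol Si, 1.11546 mol O.
Total oxygen = 2.23214 mol. Normalization factor = 4/2.23214 = 1.79200.
Mg per 4 O = 0.40319 × 1.79200 = 0.723.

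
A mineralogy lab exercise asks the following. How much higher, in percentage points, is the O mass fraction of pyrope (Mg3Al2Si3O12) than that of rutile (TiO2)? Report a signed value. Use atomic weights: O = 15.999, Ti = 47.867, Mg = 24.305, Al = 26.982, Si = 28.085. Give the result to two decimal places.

7.56 percentage points

O in Mg3Al2Si3O12: molar mass 403.122 g/mol; 12×15.999 = 191.988 g → 47.63 wt%.
O in TiO2: molar mass 79.865 g/mol; 2×15.999 = 31.998 g → 40.07 wt%.
Difference = 47.63 − 40.07 = 7.56 percentage points.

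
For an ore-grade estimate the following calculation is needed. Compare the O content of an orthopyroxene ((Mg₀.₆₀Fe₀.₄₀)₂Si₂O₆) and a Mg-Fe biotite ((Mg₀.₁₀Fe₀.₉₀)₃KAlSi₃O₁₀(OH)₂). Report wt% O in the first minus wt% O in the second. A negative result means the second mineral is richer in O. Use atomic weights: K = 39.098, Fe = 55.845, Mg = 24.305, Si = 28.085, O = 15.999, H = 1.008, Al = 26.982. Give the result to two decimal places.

4.26 percentage points

M((Mg₀.₆₀Fe₀.₄₀)₂Si₂O₆) = 226.006 g/mol, so wt% O = 95.994/226.006 × 100 = 42.47%.
M((Mg₀.₁₀Fe₀.₉₀)₃KAlSi₃O₁₀(OH)₂) = 502.412 g/mol, so wt% O = 191.988/502.412 × 100 = 38.21%.
42.47 − 38.21 = 4.26 pp.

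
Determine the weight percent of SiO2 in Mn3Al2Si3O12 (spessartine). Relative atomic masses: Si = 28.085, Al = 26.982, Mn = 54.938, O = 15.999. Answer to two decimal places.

36.41 wt%

Formula mass = 495.021 g/mol.
3 Si → 3.0000 mol SiO2 per formula unit; M(SiO2) = 60.083, so SiO2 mass = 180.249 g.
180.249/495.021 × 100 = 36.41 wt%.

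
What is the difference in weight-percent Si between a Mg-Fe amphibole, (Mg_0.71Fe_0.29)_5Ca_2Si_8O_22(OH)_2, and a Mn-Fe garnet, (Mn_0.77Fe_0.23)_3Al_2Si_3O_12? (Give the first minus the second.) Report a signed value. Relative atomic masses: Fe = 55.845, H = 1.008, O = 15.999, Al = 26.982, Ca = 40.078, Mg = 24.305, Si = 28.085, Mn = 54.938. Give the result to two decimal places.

9.18 percentage points

First mineral: 224.680 g Si in 858.086 g formula = 26.18 wt% Si.
Second mineral: 84.255 g Si in 495.647 g formula = 17.00 wt% Si.
26.18% − 17.00% gives a difference of 9.18 percentage points.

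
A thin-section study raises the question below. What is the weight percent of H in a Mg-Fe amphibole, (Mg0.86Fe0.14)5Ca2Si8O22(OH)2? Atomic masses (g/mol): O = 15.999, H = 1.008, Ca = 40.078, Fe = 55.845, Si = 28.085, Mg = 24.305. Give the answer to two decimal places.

0.24 weight percent

Molar mass of (Mg0.86Fe0.14)5Ca2Si8O22(OH)2: 4.30×24.305 + 0.70×55.845 + 2×40.078 + 8×28.085 + 24×15.999 + 2×1.008 = 834.431 g/mol.
Mass of H per formula unit: 2 × 1.008 = 2.016 g.
Weight fraction H = 2.016 / 834.431 = 0.0024.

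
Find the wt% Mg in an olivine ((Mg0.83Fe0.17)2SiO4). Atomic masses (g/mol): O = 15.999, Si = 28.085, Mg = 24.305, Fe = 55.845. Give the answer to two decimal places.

M((Mg0.83Fe0.17)2SiO4) = 151.415 g/mol.
Mg contributes 1.66 × 24.305 = 40.346 g per mole.
40.346/151.415 = 0.2665 → 26.65%.

26.65 mass %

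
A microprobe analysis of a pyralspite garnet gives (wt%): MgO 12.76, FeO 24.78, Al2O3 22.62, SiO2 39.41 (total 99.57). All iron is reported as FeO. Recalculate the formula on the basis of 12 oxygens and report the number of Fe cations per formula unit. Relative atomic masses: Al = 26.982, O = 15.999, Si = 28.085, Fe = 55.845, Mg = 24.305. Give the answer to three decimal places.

1.568 Fe apfu

MgO: 12.76/40.304 = 0.31659 mol → 0.31659 mol Mg, 0.31659 mol O.
FeO: 24.78/71.844 = 0.34491 mol → 0.34491 mol Fe, 0.34491 mol O.
Al2O3: 22.62/101.961 = 0.22185 mol → 0.44370 mol Al, 0.66555 mol O.
SiO2: 39.41/60.083 = 0.65593 mol → 0.65593 mol Si, 1.31186 mol O.
Total oxygen = 2.63891 mol. Normalization factor = 12/2.63891 = 4.54733.
Fe per 12 O = 0.34491 × 4.54733 = 1.568.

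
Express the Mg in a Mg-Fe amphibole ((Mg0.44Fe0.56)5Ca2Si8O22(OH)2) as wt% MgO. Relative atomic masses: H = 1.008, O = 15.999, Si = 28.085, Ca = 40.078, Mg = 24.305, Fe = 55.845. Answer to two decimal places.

Molar mass of (Mg0.44Fe0.56)5Ca2Si8O22(OH)2 = 2.20*24.305 + 2.80*55.845 + 2*40.078 + 8*28.085 + 24*15.999 + 2*1.008 = 900.665 g/mol.
Each formula unit contains 2.20 Mg, equivalent to 2.20/1 = 2.2000 mol MgO.
M(MgO) = 1×24.305 + 1×15.999 = 40.304 g/mol.
Mass of MgO per formula unit = 2.2000 × 40.304 = 88.669 g.
MgO wt% = 88.669 / 900.665 × 100 = 9.84%.

9.84 wt%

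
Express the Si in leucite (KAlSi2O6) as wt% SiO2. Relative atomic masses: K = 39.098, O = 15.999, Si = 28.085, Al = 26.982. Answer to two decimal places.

55.06 wt%

M(KAlSi2O6) = 218.244 g/mol; M(SiO2) = 60.083 g/mol.
Moles SiO2 per formula unit = 2 Si ÷ 1 = 2.0000.
SiO2 fraction = (2.0000 × 60.083) / 218.244 = 120.166/218.244 = 0.5506.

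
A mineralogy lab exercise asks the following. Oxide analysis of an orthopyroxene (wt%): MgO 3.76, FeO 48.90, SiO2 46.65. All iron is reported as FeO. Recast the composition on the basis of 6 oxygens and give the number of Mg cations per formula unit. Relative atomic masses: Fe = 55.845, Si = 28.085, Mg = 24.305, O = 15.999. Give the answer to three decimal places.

0.241 Mg apfu

MgO: 3.76/40.304 = 0.09329 mol → 0.09329 mol Mg, 0.09329 mol O.
FeO: 48.90/71.844 = 0.68064 mol → 0.68064 mol Fe, 0.68064 mol O.
SiO2: 46.65/60.083 = 0.77643 mol → 0.77643 mol Si, 1.55286 mol O.
Total oxygen = 2.32679 mol. Normalization factor = 6/2.32679 = 2.57866.
Mg per 6 O = 0.09329 × 2.57866 = 0.241.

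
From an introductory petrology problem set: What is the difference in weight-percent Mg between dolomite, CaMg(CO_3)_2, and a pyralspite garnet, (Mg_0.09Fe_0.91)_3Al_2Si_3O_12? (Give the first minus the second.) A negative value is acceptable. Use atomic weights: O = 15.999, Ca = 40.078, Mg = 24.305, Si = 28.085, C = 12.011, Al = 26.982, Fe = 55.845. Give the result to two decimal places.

Mg in CaMg(CO_3)_2: molar mass 184.399 g/mol; 1×24.305 = 24.305 g → 13.18 wt%.
Mg in (Mg_0.09Fe_0.91)_3Al_2Si_3O_12: molar mass 489.226 g/mol; 0.27×24.305 = 6.562 g → 1.34 wt%.
Difference = 13.18 − 1.34 = 11.84 percentage points.

11.84 percentage points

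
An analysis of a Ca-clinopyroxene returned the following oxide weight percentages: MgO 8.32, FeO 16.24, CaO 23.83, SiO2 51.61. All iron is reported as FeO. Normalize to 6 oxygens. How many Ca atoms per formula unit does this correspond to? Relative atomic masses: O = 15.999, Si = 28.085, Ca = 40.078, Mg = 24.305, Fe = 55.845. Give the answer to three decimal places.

0.990 Ca apfu

8.32 wt% MgO ÷ 40.304 g/mol = 0.20643 mol, giving 0.20643 Mg and 0.20643 O.
16.24 wt% FeO ÷ 71.844 g/mol = 0.22605 mol, giving 0.22605 Fe and 0.22605 O.
23.83 wt% CaO ÷ 56.077 g/mol = 0.42495 mol, giving 0.42495 Ca and 0.42495 O.
51.61 wt% SiO2 ÷ 60.083 g/mol = 0.85898 mol, giving 0.85898 Si and 1.71796 O.
Oxygen sums to 2.57539; scaling by 6/2.57539 = 2.32974 puts the formula on 6 O.
Ca: 0.42495 × 2.32974 = 0.990 atoms per formula unit.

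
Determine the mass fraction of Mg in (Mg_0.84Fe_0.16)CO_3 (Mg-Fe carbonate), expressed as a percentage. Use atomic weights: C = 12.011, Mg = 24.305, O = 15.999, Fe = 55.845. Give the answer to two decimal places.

Formula mass = 0.84×24.305 + 0.16×55.845 + 1×12.011 + 3×15.999 = 89.359 g/mol, of which 20.416 g is Mg.
So Mg makes up 20.416/89.359 = 0.2285 of the mass, i.e. 22.85%.

22.85 mass %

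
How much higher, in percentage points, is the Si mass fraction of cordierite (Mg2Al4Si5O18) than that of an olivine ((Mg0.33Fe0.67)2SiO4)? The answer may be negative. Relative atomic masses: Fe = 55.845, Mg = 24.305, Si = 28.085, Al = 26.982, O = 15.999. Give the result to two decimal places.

First mineral: 140.425 g Si in 584.945 g formula = 24.01 wt% Si.
Second mineral: 28.085 g Si in 182.955 g formula = 15.35 wt% Si.
24.01% − 15.35% gives a difference of 8.66 percentage points.

8.66 percentage points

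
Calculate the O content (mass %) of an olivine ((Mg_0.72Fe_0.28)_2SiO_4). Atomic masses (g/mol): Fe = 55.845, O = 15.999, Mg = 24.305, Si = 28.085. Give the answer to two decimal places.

Formula mass = 1.44*24.305 + 0.56*55.845 + 1*28.085 + 4*15.999 = 158.353 g/mol, of which 63.996 g is O.
So O makes up 63.996/158.353 = 0.4041 of the mass, i.e. 40.41%.

40.41 mass %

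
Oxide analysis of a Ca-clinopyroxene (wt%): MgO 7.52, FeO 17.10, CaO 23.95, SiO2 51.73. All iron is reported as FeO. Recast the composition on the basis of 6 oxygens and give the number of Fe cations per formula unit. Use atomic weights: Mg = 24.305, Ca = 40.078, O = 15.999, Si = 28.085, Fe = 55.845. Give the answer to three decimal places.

7.52 wt% MgO ÷ 40.304 g/mol = 0.18658 mol, giving 0.18658 Mg and 0.18658 O.
17.10 wt% FeO ÷ 71.844 g/mol = 0.23802 mol, giving 0.23802 Fe and 0.23802 O.
23.95 wt% CaO ÷ 56.077 g/mol = 0.42709 mol, giving 0.42709 Ca and 0.42709 O.
51.73 wt% SiO2 ÷ 60.083 g/mol = 0.86098 mol, giving 0.86098 Si and 1.72196 O.
Oxygen sums to 2.57365; scaling by 6/2.57365 = 2.33132 puts the formula on 6 O.
Fe: 0.23802 × 2.33132 = 0.555 atoms per formula unit.

0.555 Fe apfu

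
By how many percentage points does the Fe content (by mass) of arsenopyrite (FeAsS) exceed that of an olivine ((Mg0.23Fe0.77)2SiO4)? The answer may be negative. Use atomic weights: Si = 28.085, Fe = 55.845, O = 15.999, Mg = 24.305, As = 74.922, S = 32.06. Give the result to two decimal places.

Fe in FeAsS: molar mass 162.827 g/mol; 1×55.845 = 55.845 g → 34.30 wt%.
Fe in (Mg0.23Fe0.77)2SiO4: molar mass 189.263 g/mol; 1.54×55.845 = 86.001 g → 45.44 wt%.
Difference = 34.30 − 45.44 = -11.14 percentage points.

-11.14 percentage points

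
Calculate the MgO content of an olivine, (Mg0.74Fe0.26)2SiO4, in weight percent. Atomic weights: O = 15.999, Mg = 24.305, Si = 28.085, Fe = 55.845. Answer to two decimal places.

M((Mg0.74Fe0.26)2SiO4) = 157.092 g/mol; M(MgO) = 40.304 g/mol.
Moles MgO per formula unit = 1.48 Mg ÷ 1 = 1.4800.
MgO fraction = (1.4800 × 40.304) / 157.092 = 59.650/157.092 = 0.3797.

37.97 wt%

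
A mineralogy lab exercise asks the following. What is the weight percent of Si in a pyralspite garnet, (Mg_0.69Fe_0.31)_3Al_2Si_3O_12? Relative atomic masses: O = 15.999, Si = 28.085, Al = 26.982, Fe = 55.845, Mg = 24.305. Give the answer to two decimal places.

Formula mass = 2.07*24.305 + 0.93*55.845 + 2*26.982 + 3*28.085 + 12*15.999 = 432.454 g/mol, of which 84.255 g is Si.
So Si makes up 84.255/432.454 = 0.1948 of the mass, i.e. 19.48%.

19.48 wt%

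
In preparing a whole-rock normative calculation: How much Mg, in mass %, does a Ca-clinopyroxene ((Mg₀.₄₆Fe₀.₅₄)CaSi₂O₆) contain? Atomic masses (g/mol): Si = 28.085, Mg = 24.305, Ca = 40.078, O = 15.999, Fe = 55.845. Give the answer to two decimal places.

4.79 mass %

M((Mg₀.₄₆Fe₀.₅₄)CaSi₂O₆) = 233.579 g/mol.
Mg contributes 0.46 × 24.305 = 11.180 g per mole.
11.180/233.579 = 0.0479 → 4.79%.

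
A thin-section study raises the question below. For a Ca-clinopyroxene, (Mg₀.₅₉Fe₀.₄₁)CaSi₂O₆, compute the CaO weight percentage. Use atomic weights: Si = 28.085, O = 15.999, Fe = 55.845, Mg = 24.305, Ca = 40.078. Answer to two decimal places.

24.44 wt%

Molar mass of (Mg₀.₅₉Fe₀.₄₁)CaSi₂O₆ = 0.59*24.305 + 0.41*55.845 + 1*40.078 + 2*28.085 + 6*15.999 = 229.478 g/mol.
Each formula unit contains 1 Ca, equivalent to 1/1 = 1.0000 mol CaO.
M(CaO) = 1×40.078 + 1×15.999 = 56.077 g/mol.
Mass of CaO per formula unit = 1.0000 × 56.077 = 56.077 g.
CaO wt% = 56.077 / 229.478 × 100 = 24.44%.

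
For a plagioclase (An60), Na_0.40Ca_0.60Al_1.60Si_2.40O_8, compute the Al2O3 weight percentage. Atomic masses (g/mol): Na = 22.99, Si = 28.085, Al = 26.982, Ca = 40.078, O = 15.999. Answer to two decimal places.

30.01 wt%

M(Na_0.40Ca_0.60Al_1.60Si_2.40O_8) = 271.810 g/mol; M(Al2O3) = 101.961 g/mol.
Moles Al2O3 per formula unit = 1.60 Al ÷ 2 = 0.8000.
Al2O3 fraction = (0.8000 × 101.961) / 271.810 = 81.569/271.810 = 0.3001.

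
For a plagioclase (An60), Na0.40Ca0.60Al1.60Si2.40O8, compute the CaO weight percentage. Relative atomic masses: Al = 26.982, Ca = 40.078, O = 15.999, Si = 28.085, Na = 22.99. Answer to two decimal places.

12.38 wt%

Molar mass of Na0.40Ca0.60Al1.60Si2.40O8 = 0.40×22.99 + 0.60×40.078 + 1.60×26.982 + 2.40×28.085 + 8×15.999 = 271.810 g/mol.
Each formula unit contains 0.60 Ca, equivalent to 0.60/1 = 0.6000 mol CaO.
M(CaO) = 1×40.078 + 1×15.999 = 56.077 g/mol.
Mass of CaO per formula unit = 0.6000 × 56.077 = 33.646 g.
CaO wt% = 33.646 / 271.810 × 100 = 12.38%.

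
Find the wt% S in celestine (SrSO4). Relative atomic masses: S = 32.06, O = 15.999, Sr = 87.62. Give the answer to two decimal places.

M(SrSO4) = 183.676 g/mol.
S contributes 1 × 32.06 = 32.060 g per mole.
32.060/183.676 = 0.1745 → 17.45%.

17.45 wt%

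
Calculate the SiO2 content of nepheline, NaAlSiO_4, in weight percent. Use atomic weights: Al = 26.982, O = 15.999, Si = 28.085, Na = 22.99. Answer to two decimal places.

Molar mass of NaAlSiO_4 = 1×22.99 + 1×26.982 + 1×28.085 + 4×15.999 = 142.053 g/mol.
Each formula unit contains 1 Si, equivalent to 1/1 = 1.0000 mol SiO2.
M(SiO2) = 1×28.085 + 2×15.999 = 60.083 g/mol.
Mass of SiO2 per formula unit = 1.0000 × 60.083 = 60.083 g.
SiO2 wt% = 60.083 / 142.053 × 100 = 42.30%.

42.30 wt%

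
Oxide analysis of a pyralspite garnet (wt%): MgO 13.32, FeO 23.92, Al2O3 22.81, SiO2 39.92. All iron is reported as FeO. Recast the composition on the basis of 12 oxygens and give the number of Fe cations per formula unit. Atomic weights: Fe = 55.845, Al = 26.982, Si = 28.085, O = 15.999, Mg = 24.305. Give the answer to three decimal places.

1.500 Fe apfu

13.32 wt% MgO ÷ 40.304 g/mol = 0.33049 mol, giving 0.33049 Mg and 0.33049 O.
23.92 wt% FeO ÷ 71.844 g/mol = 0.33294 mol, giving 0.33294 Fe and 0.33294 O.
22.81 wt% Al2O3 ÷ 101.961 g/mol = 0.22371 mol, giving 0.44742 Al and 0.67113 O.
39.92 wt% SiO2 ÷ 60.083 g/mol = 0.66441 mol, giving 0.66441 Si and 1.32882 O.
Oxygen sums to 2.66338; scaling by 12/2.66338 = 4.50555 puts the formula on 12 O.
Fe: 0.33294 × 4.50555 = 1.500 atoms per formula unit.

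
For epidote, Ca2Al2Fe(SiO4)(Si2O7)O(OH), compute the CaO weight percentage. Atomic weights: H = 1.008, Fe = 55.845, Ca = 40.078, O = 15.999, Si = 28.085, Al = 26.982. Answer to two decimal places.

Formula mass = 483.215 g/mol.
2 Ca → 2.0000 mol CaO per formula unit; M(CaO) = 56.077, so CaO mass = 112.154 g.
112.154/483.215 × 100 = 23.21 wt%.

23.21 wt%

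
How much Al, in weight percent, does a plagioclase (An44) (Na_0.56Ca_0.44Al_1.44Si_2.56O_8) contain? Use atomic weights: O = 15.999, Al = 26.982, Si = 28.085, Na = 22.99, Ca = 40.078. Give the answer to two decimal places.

Molar mass of Na_0.56Ca_0.44Al_1.44Si_2.56O_8: 0.56×22.99 + 0.44×40.078 + 1.44×26.982 + 2.56×28.085 + 8×15.999 = 269.252 g/mol.
Mass of Al per formula unit: 1.44 × 26.982 = 38.854 g.
Weight fraction Al = 38.854 / 269.252 = 0.1443.

14.43 weight percent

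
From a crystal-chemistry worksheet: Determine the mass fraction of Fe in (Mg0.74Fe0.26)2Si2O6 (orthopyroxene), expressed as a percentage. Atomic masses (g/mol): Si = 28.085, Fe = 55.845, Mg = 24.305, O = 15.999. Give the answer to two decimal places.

13.37 mass %

M((Mg0.74Fe0.26)2Si2O6) = 217.175 g/mol.
Fe contributes 0.52 × 55.845 = 29.039 g per mole.
29.039/217.175 = 0.1337 → 13.37%.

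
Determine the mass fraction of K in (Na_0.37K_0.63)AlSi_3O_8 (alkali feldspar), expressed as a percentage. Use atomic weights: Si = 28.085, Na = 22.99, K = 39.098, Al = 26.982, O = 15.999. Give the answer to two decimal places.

9.04 mass %

M((Na_0.37K_0.63)AlSi_3O_8) = 272.367 g/mol.
K contributes 0.63 × 39.098 = 24.632 g per mole.
24.632/272.367 = 0.0904 → 9.04%.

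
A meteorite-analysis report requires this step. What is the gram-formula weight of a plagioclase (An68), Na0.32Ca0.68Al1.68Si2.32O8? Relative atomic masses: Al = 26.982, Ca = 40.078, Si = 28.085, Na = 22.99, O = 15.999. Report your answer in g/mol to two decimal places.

M = 0.32×22.99 + 0.68×40.078 + 1.68×26.982 + 2.32×28.085 + 8×15.999

273.09 g/mol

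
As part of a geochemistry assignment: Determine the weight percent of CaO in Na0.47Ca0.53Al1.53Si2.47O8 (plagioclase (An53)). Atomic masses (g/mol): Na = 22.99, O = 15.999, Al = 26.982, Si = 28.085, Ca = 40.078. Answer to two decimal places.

10.98 wt%

M(Na0.47Ca0.53Al1.53Si2.47O8) = 270.691 g/mol; M(CaO) = 56.077 g/mol.
Moles CaO per formula unit = 0.53 Ca ÷ 1 = 0.5300.
CaO fraction = (0.5300 × 56.077) / 270.691 = 29.721/270.691 = 0.1098.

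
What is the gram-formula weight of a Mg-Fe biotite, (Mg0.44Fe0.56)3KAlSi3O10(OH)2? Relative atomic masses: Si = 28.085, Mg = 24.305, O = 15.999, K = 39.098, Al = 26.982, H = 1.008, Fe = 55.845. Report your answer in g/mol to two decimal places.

470.24 g/mol

M = 1.32·24.305 + 1.68·55.845 + 1·39.098 + 1·26.982 + 3·28.085 + 12·15.999 + 2·1.008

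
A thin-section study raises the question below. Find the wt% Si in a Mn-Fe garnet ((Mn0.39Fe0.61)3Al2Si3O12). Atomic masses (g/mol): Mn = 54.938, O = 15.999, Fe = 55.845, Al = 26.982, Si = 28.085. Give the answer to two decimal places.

16.96 weight percent

Formula mass = 1.17·54.938 + 1.83·55.845 + 2·26.982 + 3·28.085 + 12·15.999 = 496.681 g/mol, of which 84.255 g is Si.
So Si makes up 84.255/496.681 = 0.1696 of the mass, i.e. 16.96%.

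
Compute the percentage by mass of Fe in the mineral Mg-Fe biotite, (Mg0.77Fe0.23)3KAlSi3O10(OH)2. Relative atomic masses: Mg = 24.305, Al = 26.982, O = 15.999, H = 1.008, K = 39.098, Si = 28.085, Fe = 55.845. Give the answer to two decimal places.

8.78 wt%

M((Mg0.77Fe0.23)3KAlSi3O10(OH)2) = 439.017 g/mol.
Fe contributes 0.69 × 55.845 = 38.533 g per mole.
38.533/439.017 = 0.0878 → 8.78%.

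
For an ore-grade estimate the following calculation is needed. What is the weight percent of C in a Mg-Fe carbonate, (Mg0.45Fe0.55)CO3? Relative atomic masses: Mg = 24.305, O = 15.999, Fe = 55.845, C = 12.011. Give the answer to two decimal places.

M((Mg0.45Fe0.55)CO3) = 101.660 g/mol.
C contributes 1 × 12.011 = 12.011 g per mole.
12.011/101.660 = 0.1181 → 11.81%.

11.81 weight percent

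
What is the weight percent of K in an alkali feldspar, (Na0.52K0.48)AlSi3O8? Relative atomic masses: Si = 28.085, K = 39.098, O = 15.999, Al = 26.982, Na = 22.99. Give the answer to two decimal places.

6.95 wt%

Molar mass of (Na0.52K0.48)AlSi3O8: 0.52·22.99 + 0.48·39.098 + 1·26.982 + 3·28.085 + 8·15.999 = 269.951 g/mol.
Mass of K per formula unit: 0.48 × 39.098 = 18.767 g.
Weight fraction K = 18.767 / 269.951 = 0.0695.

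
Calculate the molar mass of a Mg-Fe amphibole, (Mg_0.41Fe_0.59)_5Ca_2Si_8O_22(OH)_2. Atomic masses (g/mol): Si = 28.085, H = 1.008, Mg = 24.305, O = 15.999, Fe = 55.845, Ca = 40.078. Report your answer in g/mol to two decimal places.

905.40 g/mol

The formula mass is the sum 2.05*24.305 + 2.95*55.845 + 2*40.078 + 8*28.085 + 24*15.999 + 2*1.008.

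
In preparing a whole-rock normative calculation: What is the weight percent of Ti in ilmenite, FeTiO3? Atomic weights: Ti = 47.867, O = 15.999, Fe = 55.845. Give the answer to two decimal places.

31.55 weight percent

M(FeTiO3) = 151.709 g/mol.
Ti contributes 1 × 47.867 = 47.867 g per mole.
47.867/151.709 = 0.3155 → 31.55%.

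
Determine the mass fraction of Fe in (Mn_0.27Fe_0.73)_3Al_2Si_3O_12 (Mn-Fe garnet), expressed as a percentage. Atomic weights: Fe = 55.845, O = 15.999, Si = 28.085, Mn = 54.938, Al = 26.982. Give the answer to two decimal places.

24.61 wt%

Molar mass of (Mn_0.27Fe_0.73)_3Al_2Si_3O_12: 0.81*54.938 + 2.19*55.845 + 2*26.982 + 3*28.085 + 12*15.999 = 497.007 g/mol.
Mass of Fe per formula unit: 2.19 × 55.845 = 122.301 g.
Weight fraction Fe = 122.301 / 497.007 = 0.2461.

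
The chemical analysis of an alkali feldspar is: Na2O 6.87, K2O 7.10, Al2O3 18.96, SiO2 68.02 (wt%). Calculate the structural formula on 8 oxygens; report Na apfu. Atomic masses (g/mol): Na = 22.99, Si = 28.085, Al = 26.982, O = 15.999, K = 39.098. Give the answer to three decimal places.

0.590 Na apfu

6.87 wt% Na2O ÷ 61.979 g/mol = 0.11084 mol, giving 0.22168 Na and 0.11084 O.
7.10 wt% K2O ÷ 94.195 g/mol = 0.07538 mol, giving 0.15076 K and 0.07538 O.
18.96 wt% Al2O3 ÷ 101.961 g/mol = 0.18595 mol, giving 0.37190 Al and 0.55785 O.
68.02 wt% SiO2 ÷ 60.083 g/mol = 1.13210 mol, giving 1.13210 Si and 2.26420 O.
Oxygen sums to 3.00827; scaling by 8/3.00827 = 2.65934 puts the formula on 8 O.
Na: 0.22168 × 2.65934 = 0.590 atoms per formula unit.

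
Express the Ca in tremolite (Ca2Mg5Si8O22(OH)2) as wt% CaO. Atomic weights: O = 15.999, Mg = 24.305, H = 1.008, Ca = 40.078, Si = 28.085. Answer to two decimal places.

Formula mass = 812.353 g/mol.
2 Ca → 2.0000 mol CaO per formula unit; M(CaO) = 56.077, so CaO mass = 112.154 g.
112.154/812.353 × 100 = 13.81 wt%.

13.81 wt%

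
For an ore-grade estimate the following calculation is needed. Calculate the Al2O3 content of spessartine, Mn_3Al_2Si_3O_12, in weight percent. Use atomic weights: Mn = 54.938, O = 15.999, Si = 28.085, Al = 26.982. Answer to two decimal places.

20.60 wt%

Molar mass of Mn_3Al_2Si_3O_12 = 3*54.938 + 2*26.982 + 3*28.085 + 12*15.999 = 495.021 g/mol.
Each formula unit contains 2 Al, equivalent to 2/2 = 1.0000 mol Al2O3.
M(Al2O3) = 2×26.982 + 3×15.999 = 101.961 g/mol.
Mass of Al2O3 per formula unit = 1.0000 × 101.961 = 101.961 g.
Al2O3 wt% = 101.961 / 495.021 × 100 = 20.60%.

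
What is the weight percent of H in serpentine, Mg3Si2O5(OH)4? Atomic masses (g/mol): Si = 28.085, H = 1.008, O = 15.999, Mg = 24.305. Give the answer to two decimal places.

1.46 mass %

M(Mg3Si2O5(OH)4) = 277.108 g/mol.
H contributes 4 × 1.008 = 4.032 g per mole.
4.032/277.108 = 0.0146 → 1.46%.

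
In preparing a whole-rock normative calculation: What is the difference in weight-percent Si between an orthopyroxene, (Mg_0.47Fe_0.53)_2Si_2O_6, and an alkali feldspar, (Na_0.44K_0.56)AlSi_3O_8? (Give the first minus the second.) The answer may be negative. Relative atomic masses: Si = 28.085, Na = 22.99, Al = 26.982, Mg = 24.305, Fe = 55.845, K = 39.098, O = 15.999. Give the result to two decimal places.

Si in (Mg_0.47Fe_0.53)_2Si_2O_6: molar mass 234.206 g/mol; 2×28.085 = 56.170 g → 23.98 wt%.
Si in (Na_0.44K_0.56)AlSi_3O_8: molar mass 271.239 g/mol; 3×28.085 = 84.255 g → 31.06 wt%.
Difference = 23.98 − 31.06 = -7.08 percentage points.

-7.08 percentage points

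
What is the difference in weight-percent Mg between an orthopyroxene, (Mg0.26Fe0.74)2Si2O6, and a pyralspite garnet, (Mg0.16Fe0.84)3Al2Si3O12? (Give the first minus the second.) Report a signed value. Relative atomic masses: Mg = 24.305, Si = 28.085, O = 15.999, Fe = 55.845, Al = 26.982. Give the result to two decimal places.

2.69 percentage points

First mineral: 12.639 g Mg in 247.453 g formula = 5.11 wt% Mg.
Second mineral: 11.666 g Mg in 482.603 g formula = 2.42 wt% Mg.
5.11% − 2.42% gives a difference of 2.69 percentage points.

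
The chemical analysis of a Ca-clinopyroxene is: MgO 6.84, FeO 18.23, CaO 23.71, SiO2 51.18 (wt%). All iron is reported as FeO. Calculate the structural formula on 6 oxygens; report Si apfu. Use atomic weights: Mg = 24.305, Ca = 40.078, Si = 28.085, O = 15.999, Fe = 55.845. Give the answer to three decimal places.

MgO: 6.84/40.304 = 0.16971 mol → 0.16971 mol Mg, 0.16971 mol O.
FeO: 18.23/71.844 = 0.25374 mol → 0.25374 mol Fe, 0.25374 mol O.
CaO: 23.71/56.077 = 0.42281 mol → 0.42281 mol Ca, 0.42281 mol O.
SiO2: 51.18/60.083 = 0.85182 mol → 0.85182 mol Si, 1.70364 mol O.
Total oxygen = 2.54990 mol. Normalization factor = 6/2.54990 = 2.35303.
Si per 6 O = 0.85182 × 2.35303 = 2.004.

2.004 Si apfu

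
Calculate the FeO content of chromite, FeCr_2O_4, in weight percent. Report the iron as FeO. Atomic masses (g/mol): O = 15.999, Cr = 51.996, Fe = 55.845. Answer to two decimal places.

Formula mass = 223.833 g/mol.
1 Fe → 1.0000 mol FeO per formula unit; M(FeO) = 71.844, so FeO mass = 71.844 g.
71.844/223.833 × 100 = 32.10 wt%.

32.10 wt%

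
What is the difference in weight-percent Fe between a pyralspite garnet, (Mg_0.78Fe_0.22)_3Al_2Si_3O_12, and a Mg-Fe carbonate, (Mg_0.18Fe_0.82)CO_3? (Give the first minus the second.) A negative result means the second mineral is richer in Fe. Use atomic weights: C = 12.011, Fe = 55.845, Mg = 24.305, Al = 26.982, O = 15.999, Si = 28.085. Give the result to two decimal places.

-32.87 percentage points

First mineral: 36.858 g Fe in 423.938 g formula = 8.69 wt% Fe.
Second mineral: 45.793 g Fe in 110.176 g formula = 41.56 wt% Fe.
8.69% − 41.56% gives a difference of -32.87 percentage points.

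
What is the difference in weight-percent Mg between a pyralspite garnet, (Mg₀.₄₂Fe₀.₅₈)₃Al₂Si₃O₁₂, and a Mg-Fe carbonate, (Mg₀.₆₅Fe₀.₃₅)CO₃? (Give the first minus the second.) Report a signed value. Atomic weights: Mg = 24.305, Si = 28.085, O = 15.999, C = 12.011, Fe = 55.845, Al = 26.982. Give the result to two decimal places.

First mineral: 30.624 g Mg in 458.002 g formula = 6.69 wt% Mg.
Second mineral: 15.798 g Mg in 95.352 g formula = 16.57 wt% Mg.
6.69% − 16.57% gives a difference of -9.88 percentage points.

-9.88 percentage points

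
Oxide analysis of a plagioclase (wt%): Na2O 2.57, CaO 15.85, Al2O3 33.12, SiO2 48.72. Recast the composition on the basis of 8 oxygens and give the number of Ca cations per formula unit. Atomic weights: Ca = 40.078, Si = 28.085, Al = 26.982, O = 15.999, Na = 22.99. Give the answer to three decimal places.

0.774 Ca apfu

2.57 wt% Na2O ÷ 61.979 g/mol = 0.04147 mol, giving 0.08294 Na and 0.04147 O.
15.85 wt% CaO ÷ 56.077 g/mol = 0.28265 mol, giving 0.28265 Ca and 0.28265 O.
33.12 wt% Al2O3 ÷ 101.961 g/mol = 0.32483 mol, giving 0.64966 Al and 0.97449 O.
48.72 wt% SiO2 ÷ 60.083 g/mol = 0.81088 mol, giving 0.81088 Si and 1.62176 O.
Oxygen sums to 2.92037; scaling by 8/2.92037 = 2.73938 puts the formula on 8 O.
Ca: 0.28265 × 2.73938 = 0.774 atoms per formula unit.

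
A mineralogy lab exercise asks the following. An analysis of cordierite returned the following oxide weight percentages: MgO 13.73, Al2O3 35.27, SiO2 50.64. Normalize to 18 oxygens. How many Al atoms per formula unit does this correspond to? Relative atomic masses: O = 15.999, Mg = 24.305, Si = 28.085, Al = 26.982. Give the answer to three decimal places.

4.064 Al apfu

MgO: 13.73/40.304 = 0.34066 mol → 0.34066 mol Mg, 0.34066 mol O.
Al2O3: 35.27/101.961 = 0.34592 mol → 0.69184 mol Al, 1.03776 mol O.
SiO2: 50.64/60.083 = 0.84283 mol → 0.84283 mol Si, 1.68566 mol O.
Total oxygen = 3.06408 mol. Normalization factor = 18/3.06408 = 5.87452.
Al per 18 O = 0.69184 × 5.87452 = 4.064.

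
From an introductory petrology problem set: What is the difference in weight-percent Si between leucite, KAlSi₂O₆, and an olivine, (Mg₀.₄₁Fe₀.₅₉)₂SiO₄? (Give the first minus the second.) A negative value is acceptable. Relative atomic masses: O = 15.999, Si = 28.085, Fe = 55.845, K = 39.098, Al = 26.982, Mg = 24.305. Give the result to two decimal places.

9.95 percentage points

M(KAlSi₂O₆) = 218.244 g/mol, so wt% Si = 56.170/218.244 × 100 = 25.74%.
M((Mg₀.₄₁Fe₀.₅₉)₂SiO₄) = 177.908 g/mol, so wt% Si = 28.085/177.908 × 100 = 15.79%.
25.74 − 15.79 = 9.95 pp.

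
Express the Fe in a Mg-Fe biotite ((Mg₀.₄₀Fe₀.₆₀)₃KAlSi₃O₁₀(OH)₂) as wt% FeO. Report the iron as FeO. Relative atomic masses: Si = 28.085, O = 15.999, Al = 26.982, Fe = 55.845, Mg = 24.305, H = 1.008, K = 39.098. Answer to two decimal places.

27.28 wt%

Formula mass = 474.026 g/mol.
1.80 Fe → 1.8000 mol FeO per formula unit; M(FeO) = 71.844, so FeO mass = 129.319 g.
129.319/474.026 × 100 = 27.28 wt%.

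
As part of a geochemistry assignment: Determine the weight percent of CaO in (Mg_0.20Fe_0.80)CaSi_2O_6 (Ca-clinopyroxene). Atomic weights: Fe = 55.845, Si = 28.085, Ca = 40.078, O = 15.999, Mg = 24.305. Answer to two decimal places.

M((Mg_0.20Fe_0.80)CaSi_2O_6) = 241.779 g/mol; M(CaO) = 56.077 g/mol.
Moles CaO per formula unit = 1 Ca ÷ 1 = 1.0000.
CaO fraction = (1.0000 × 56.077) / 241.779 = 56.077/241.779 = 0.2319.

23.19 wt%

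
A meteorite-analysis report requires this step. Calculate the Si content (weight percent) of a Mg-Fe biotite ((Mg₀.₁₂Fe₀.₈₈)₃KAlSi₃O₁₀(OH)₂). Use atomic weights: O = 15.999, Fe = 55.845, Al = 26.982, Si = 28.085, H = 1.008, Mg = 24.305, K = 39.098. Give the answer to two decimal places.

Formula mass = 0.36×24.305 + 2.64×55.845 + 1×39.098 + 1×26.982 + 3×28.085 + 12×15.999 + 2×1.008 = 500.520 g/mol, of which 84.255 g is Si.
So Si makes up 84.255/500.520 = 0.1683 of the mass, i.e. 16.83%.

16.83 weight percent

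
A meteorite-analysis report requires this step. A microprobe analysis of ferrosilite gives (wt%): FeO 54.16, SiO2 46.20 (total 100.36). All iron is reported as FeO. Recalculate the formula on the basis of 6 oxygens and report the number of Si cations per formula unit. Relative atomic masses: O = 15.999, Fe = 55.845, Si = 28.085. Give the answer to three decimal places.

FeO: 54.16/71.844 = 0.75386 mol → 0.75386 mol Fe, 0.75386 mol O.
SiO2: 46.20/60.083 = 0.76894 mol → 0.76894 mol Si, 1.53788 mol O.
Total oxygen = 2.29174 mol. Normalization factor = 6/2.29174 = 2.61810.
Si per 6 O = 0.76894 × 2.61810 = 2.013.

2.013 Si apfu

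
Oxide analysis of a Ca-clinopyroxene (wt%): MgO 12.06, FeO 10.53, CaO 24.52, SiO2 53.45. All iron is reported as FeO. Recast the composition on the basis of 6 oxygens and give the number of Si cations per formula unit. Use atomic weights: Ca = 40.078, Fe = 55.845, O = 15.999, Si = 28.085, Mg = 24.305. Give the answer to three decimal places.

2.005 Si apfu

MgO: 12.06/40.304 = 0.29923 mol → 0.29923 mol Mg, 0.29923 mol O.
FeO: 10.53/71.844 = 0.14657 mol → 0.14657 mol Fe, 0.14657 mol O.
CaO: 24.52/56.077 = 0.43726 mol → 0.43726 mol Ca, 0.43726 mol O.
SiO2: 53.45/60.083 = 0.88960 mol → 0.88960 mol Si, 1.77920 mol O.
Total oxygen = 2.66226 mol. Normalization factor = 6/2.66226 = 2.25372.
Si per 6 O = 0.88960 × 2.25372 = 2.005.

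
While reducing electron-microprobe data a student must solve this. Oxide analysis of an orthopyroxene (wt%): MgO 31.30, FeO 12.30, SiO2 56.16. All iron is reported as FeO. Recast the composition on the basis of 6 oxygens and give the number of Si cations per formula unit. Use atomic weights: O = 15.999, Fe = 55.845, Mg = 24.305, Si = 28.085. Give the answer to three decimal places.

31.30 wt% MgO ÷ 40.304 g/mol = 0.77660 mol, giving 0.77660 Mg and 0.77660 O.
12.30 wt% FeO ÷ 71.844 g/mol = 0.17120 mol, giving 0.17120 Fe and 0.17120 O.
56.16 wt% SiO2 ÷ 60.083 g/mol = 0.93471 mol, giving 0.93471 Si and 1.86942 O.
Oxygen sums to 2.81722; scaling by 6/2.81722 = 2.12976 puts the formula on 6 O.
Si: 0.93471 × 2.12976 = 1.991 atoms per formula unit.

1.991 Si apfu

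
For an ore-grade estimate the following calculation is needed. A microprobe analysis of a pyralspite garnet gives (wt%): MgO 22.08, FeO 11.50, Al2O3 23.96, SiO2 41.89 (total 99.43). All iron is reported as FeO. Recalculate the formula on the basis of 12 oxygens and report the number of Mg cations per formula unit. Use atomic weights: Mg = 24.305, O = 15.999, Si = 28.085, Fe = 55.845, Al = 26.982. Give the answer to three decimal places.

2.342 Mg apfu

MgO: 22.08/40.304 = 0.54784 mol → 0.54784 mol Mg, 0.54784 mol O.
FeO: 11.50/71.844 = 0.16007 mol → 0.16007 mol Fe, 0.16007 mol O.
Al2O3: 23.96/101.961 = 0.23499 mol → 0.46998 mol Al, 0.70497 mol O.
SiO2: 41.89/60.083 = 0.69720 mol → 0.69720 mol Si, 1.39440 mol O.
Total oxygen = 2.80728 mol. Normalization factor = 12/2.80728 = 4.27460.
Mg per 12 O = 0.54784 × 4.27460 = 2.342.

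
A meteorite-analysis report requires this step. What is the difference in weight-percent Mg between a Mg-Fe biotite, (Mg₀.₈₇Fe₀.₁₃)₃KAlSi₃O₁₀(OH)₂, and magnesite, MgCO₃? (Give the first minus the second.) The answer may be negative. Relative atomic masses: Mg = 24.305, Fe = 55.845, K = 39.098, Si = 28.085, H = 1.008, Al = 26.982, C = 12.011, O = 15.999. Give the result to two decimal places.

-14.06 percentage points

M((Mg₀.₈₇Fe₀.₁₃)₃KAlSi₃O₁₀(OH)₂) = 429.555 g/mol, so wt% Mg = 63.436/429.555 × 100 = 14.77%.
M(MgCO₃) = 84.313 g/mol, so wt% Mg = 24.305/84.313 × 100 = 28.83%.
14.77 − 28.83 = -14.06 pp.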